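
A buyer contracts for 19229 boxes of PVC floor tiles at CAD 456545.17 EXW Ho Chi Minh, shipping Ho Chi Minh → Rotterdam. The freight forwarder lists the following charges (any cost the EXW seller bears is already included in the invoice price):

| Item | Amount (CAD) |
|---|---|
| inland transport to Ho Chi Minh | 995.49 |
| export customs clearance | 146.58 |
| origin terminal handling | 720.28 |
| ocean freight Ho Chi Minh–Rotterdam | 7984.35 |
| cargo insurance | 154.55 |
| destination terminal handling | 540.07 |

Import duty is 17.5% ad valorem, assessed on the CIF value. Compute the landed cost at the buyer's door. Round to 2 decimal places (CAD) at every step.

EXW: the seller makes goods available at their premises; the buyer bears all onward costs.
CIF value = EXW price + inland to port + export clearance + origin terminal + freight + insurance = 456545.17 + 995.49 + 146.58 + 720.28 + 7984.35 + 154.55 = 466546.42
Import duty = 466546.42 × 17.5% = 81645.62
Buyer bears: inland to port 995.49 + export clearance 146.58 + origin terminal 720.28 + freight 7984.35 + insurance 154.55 + destination terminal 540.07 + duty 81645.62 = 92186.94
Landed cost = invoice 456545.17 + 92186.94 = 548732.11

Total landed cost: CAD 548732.11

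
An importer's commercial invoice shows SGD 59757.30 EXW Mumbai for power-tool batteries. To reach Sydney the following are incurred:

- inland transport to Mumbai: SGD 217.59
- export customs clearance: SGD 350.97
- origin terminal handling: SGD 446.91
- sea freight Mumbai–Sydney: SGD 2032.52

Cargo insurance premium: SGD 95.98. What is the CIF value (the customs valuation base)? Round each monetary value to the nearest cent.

CIF value: SGD 62901.27

CIF = EXW price + pre-shipment costs + freight + insurance
CIF = 59757.30 + 217.59 + 350.97 + 446.91 + 2032.52 + 95.98 = 62901.27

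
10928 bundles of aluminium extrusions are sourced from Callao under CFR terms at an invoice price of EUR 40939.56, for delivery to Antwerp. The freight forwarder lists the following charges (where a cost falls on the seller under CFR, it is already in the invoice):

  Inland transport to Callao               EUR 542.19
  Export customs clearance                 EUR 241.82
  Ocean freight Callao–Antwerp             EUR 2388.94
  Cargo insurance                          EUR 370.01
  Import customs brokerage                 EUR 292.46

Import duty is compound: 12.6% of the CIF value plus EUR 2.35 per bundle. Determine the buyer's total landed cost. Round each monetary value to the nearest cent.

CFR: the seller pays costs through ocean freight to the destination port, but not insurance.
Already in the invoice (seller's account under CFR): inland to port, export clearance, freight — exclude.
CIF value = CFR price + insurance = 40939.56 + 370.01 = 41309.57
Ad valorem component: 41309.57 × 12.6% = 5205.01
Specific component: 10928 × 2.35 = 25680.80
Import duty = 5205.01 + 25680.80 = 30885.81
Buyer bears: insurance 370.01 + brokerage 292.46 + duty 30885.81 = 31548.28
Landed cost = invoice 40939.56 + 31548.28 = 72487.84

Total landed cost: EUR 72487.84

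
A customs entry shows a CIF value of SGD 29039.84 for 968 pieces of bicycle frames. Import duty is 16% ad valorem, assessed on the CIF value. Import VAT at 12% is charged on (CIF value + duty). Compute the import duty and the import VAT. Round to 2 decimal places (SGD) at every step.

Import duty = 29039.84 × 16% = 4646.37
VAT base = CIF + duty = 29039.84 + 4646.37 = 33686.21
Import VAT = 33686.21 × 12% = 4042.35

Import duty: SGD 4646.37; import VAT: SGD 4042.35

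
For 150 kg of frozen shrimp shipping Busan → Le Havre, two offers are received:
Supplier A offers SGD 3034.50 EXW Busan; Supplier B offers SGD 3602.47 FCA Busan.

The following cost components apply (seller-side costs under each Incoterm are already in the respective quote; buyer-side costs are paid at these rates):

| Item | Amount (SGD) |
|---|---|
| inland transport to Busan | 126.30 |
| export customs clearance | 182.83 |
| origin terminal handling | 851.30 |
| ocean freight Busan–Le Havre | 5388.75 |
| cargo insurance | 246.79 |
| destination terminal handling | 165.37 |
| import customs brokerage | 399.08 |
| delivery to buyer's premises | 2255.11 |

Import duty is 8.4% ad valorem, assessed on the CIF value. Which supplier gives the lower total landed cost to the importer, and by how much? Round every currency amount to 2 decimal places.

Supplier A is cheaper by SGD 280.58

Supplier A (EXW):
CIF value = EXW price + inland to port + export clearance + origin terminal + freight + insurance = 3034.50 + 126.30 + 182.83 + 851.30 + 5388.75 + 246.79 = 9830.47
Import duty = 9830.47 × 8.4% = 825.76
Buyer bears (A): 126.30 + 182.83 + 851.30 + 5388.75 + 246.79 + 165.37 + 399.08 + 2255.11 = 9615.53
Landed cost (A) = invoice 3034.50 + 9615.53 + duty 825.76 = 13475.79
Supplier B (FCA):
CIF value = FCA price + origin terminal + freight + insurance = 3602.47 + 851.30 + 5388.75 + 246.79 = 10089.31
Import duty = 10089.31 × 8.4% = 847.50
Buyer bears (B): 851.30 + 5388.75 + 246.79 + 165.37 + 399.08 + 2255.11 = 9306.40
Landed cost (B) = invoice 3602.47 + 9306.40 + duty 847.50 = 13756.37
Difference = |13475.79 − 13756.37| = 280.58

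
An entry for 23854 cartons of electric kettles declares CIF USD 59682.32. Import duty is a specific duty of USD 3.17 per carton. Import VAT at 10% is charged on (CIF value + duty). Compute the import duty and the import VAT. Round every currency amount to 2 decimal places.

Import duty = 23854 × 3.17 = 75617.18
VAT base = CIF + duty = 59682.32 + 75617.18 = 135299.50
Import VAT = 135299.50 × 10% = 13529.95

Import duty: USD 75617.18; import VAT: USD 13529.95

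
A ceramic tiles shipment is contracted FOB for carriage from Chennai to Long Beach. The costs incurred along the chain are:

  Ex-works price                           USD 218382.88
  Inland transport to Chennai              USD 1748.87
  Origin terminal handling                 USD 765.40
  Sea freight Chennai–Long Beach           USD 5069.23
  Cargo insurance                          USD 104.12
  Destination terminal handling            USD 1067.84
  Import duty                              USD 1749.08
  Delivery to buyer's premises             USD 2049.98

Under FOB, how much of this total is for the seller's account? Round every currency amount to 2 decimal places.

FOB: the seller bears costs until goods are on board at the origin port; the buyer bears freight, insurance and all costs thereafter.
Seller's account: goods 218382.88 + inland to port 1748.87 + origin terminal 765.40 = 220897.15
Buyer's account: freight 5069.23 + insurance 104.12 + destination terminal 1067.84 + duty 1749.08 + delivery 2049.98 = 10040.25

Seller's account: USD 220897.15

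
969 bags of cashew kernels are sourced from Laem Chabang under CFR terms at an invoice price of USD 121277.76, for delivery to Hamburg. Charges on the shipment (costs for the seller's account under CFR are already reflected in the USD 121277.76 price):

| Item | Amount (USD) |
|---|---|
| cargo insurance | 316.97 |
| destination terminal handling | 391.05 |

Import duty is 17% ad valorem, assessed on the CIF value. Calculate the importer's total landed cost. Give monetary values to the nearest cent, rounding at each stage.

CFR: the seller pays costs through ocean freight to the destination port, but not insurance.
CIF value = CFR price + insurance = 121277.76 + 316.97 = 121594.73
Import duty = 121594.73 × 17% = 20671.10
Buyer bears: insurance 316.97 + destination terminal 391.05 + duty 20671.10 = 21379.12
Landed cost = invoice 121277.76 + 21379.12 = 142656.88

Total landed cost: USD 142656.88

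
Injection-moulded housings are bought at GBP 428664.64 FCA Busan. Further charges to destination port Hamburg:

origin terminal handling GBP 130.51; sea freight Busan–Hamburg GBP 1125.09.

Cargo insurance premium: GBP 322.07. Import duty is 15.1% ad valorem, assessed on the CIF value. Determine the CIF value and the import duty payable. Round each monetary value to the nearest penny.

CIF = FCA price + pre-shipment costs + freight + insurance
CIF = 428664.64 + 130.51 + 1125.09 + 322.07 = 430242.31
Import duty = 430242.31 × 15.1% = 64966.59

CIF value: GBP 430242.31; import duty: GBP 64966.59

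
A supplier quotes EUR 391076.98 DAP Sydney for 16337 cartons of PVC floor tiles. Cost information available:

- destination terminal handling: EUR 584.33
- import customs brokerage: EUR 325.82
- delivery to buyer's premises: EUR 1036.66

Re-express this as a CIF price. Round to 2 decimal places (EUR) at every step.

Not relevant to the conversion: brokerage — on the buyer under both terms; not part of either seller's price.
From DAP to CIF, the seller no longer bears: destination terminal, delivery.
CIF price = 391076.98 − 584.33 − 1036.66 = 389455.99

CIF price: EUR 389455.99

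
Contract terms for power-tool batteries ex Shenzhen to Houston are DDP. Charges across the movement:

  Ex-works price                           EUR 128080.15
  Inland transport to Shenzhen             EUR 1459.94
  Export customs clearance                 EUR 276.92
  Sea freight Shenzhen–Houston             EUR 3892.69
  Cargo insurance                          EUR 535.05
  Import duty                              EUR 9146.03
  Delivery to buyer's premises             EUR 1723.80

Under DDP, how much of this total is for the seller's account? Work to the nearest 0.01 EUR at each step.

DDP: the seller bears all costs including import duty.
Seller's account: goods 128080.15 + inland to port 1459.94 + export clearance 276.92 + freight 3892.69 + insurance 535.05 + duty 9146.03 + delivery 1723.80 = 145114.58
Buyer's account: 0.00

Seller's account: EUR 145114.58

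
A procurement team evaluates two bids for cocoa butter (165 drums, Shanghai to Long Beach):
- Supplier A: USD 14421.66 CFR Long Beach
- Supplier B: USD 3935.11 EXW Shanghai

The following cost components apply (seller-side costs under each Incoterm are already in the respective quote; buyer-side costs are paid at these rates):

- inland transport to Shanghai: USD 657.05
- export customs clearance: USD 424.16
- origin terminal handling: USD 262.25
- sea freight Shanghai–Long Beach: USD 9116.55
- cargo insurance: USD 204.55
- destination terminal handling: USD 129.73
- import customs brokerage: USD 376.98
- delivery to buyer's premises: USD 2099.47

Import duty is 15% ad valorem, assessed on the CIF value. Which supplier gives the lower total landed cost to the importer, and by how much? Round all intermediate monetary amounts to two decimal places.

Supplier A (CFR):
CIF value = CFR price + insurance = 14421.66 + 204.55 = 14626.21
Import duty = 14626.21 × 15% = 2193.93
Buyer bears (A): 204.55 + 129.73 + 376.98 + 2099.47 = 2810.73
Landed cost (A) = invoice 14421.66 + 2810.73 + duty 2193.93 = 19426.32
Supplier B (EXW):
CIF value = EXW price + inland to port + export clearance + origin terminal + freight + insurance = 3935.11 + 657.05 + 424.16 + 262.25 + 9116.55 + 204.55 = 14599.67
Import duty = 14599.67 × 15% = 2189.95
Buyer bears (B): 657.05 + 424.16 + 262.25 + 9116.55 + 204.55 + 129.73 + 376.98 + 2099.47 = 13270.74
Landed cost (B) = invoice 3935.11 + 13270.74 + duty 2189.95 = 19395.80
Difference = |19426.32 − 19395.80| = 30.52

Supplier B is cheaper by USD 30.52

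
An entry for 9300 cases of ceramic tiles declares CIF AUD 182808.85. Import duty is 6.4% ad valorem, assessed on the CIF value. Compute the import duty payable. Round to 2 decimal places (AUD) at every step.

Import duty: AUD 11699.77

Import duty = 182808.85 × 6.4% = 11699.77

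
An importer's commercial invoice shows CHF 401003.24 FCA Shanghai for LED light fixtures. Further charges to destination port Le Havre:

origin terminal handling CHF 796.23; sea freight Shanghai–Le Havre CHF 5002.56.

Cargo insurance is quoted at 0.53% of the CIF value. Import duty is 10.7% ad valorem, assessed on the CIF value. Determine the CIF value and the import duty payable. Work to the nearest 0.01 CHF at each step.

CIF value: CHF 408969.57; import duty: CHF 43759.74

Let C be the CIF value. C = FCA price + pre-shipment costs + freight + 0.53% × C
C − 0.53% × C = 401003.24 + 796.23 + 5002.56
0.9947 × C = 406802.03
C = 406802.03 / 0.9947 = 408969.57
Insurance premium = 0.53% × 408969.57 = 2167.54
Import duty = 408969.57 × 10.7% = 43759.74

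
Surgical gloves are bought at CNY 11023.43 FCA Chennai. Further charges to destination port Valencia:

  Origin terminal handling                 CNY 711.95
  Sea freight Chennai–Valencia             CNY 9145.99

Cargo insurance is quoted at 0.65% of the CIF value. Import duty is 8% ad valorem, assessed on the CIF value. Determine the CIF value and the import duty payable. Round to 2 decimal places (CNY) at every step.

Let C be the CIF value. C = FCA price + pre-shipment costs + freight + 0.65% × C
C − 0.65% × C = 11023.43 + 711.95 + 9145.99
0.9935 × C = 20881.37
C = 20881.37 / 0.9935 = 21017.99
Insurance premium = 0.65% × 21017.99 = 136.62
Import duty = 21017.99 × 8% = 1681.44

CIF value: CNY 21017.99; import duty: CNY 1681.44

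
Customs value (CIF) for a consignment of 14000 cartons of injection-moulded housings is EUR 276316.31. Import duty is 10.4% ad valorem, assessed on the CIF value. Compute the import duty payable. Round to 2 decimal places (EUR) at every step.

Import duty = 276316.31 × 10.4% = 28736.90

Import duty: EUR 28736.90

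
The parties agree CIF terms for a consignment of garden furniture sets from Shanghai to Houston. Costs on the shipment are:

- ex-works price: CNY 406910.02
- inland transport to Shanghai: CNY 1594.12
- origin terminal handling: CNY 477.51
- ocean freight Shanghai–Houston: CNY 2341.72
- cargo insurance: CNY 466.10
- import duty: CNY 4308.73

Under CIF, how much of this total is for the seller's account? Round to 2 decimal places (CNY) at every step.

Seller's account: CNY 411789.47

CIF: the seller pays costs through ocean freight and marine insurance to the destination port.
Seller's account: goods 406910.02 + inland to port 1594.12 + origin terminal 477.51 + freight 2341.72 + insurance 466.10 = 411789.47
Buyer's account: duty 4308.73 = 4308.73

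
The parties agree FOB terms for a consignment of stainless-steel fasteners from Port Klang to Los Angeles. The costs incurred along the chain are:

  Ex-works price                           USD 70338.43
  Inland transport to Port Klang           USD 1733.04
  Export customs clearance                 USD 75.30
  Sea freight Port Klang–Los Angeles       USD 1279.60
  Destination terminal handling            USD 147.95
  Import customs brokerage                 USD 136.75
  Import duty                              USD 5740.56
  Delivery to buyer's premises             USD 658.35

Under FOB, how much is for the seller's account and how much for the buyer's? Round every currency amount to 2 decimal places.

FOB: the seller bears costs until goods are on board at the origin port; the buyer bears freight, insurance and all costs thereafter.
Seller's account: goods 70338.43 + inland to port 1733.04 + export clearance 75.30 = 72146.77
Buyer's account: freight 1279.60 + destination terminal 147.95 + brokerage 136.75 + duty 5740.56 + delivery 658.35 = 7963.21

Seller: USD 72146.77; buyer: USD 7963.21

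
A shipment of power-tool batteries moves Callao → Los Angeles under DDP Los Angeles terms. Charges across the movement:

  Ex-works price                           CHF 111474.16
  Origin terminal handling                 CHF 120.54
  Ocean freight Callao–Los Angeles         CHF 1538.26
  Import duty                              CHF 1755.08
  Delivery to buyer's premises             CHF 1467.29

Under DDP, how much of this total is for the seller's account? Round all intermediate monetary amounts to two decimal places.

Seller's account: CHF 116355.33

DDP: the seller bears all costs including import duty.
Seller's account: goods 111474.16 + origin terminal 120.54 + freight 1538.26 + duty 1755.08 + delivery 1467.29 = 116355.33
Buyer's account: 0.00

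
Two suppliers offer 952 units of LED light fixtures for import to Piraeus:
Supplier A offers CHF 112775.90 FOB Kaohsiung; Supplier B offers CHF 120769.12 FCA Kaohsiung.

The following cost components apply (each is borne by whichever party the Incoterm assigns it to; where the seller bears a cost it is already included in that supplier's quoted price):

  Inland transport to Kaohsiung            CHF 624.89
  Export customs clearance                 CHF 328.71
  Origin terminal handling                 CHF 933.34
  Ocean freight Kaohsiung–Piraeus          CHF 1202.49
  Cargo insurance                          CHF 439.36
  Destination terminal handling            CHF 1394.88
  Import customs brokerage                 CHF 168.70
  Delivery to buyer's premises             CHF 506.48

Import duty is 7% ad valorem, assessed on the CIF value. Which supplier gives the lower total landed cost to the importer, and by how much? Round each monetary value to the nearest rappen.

Supplier A is cheaper by CHF 9551.42

Supplier A (FOB):
CIF value = FOB price + freight + insurance = 112775.90 + 1202.49 + 439.36 = 114417.75
Import duty = 114417.75 × 7% = 8009.24
Buyer bears (A): 1202.49 + 439.36 + 1394.88 + 168.70 + 506.48 = 3711.91
Landed cost (A) = invoice 112775.90 + 3711.91 + duty 8009.24 = 124497.05
Supplier B (FCA):
CIF value = FCA price + origin terminal + freight + insurance = 120769.12 + 933.34 + 1202.49 + 439.36 = 123344.31
Import duty = 123344.31 × 7% = 8634.10
Buyer bears (B): 933.34 + 1202.49 + 439.36 + 1394.88 + 168.70 + 506.48 = 4645.25
Landed cost (B) = invoice 120769.12 + 4645.25 + duty 8634.10 = 134048.47
Difference = |124497.05 − 134048.47| = 9551.42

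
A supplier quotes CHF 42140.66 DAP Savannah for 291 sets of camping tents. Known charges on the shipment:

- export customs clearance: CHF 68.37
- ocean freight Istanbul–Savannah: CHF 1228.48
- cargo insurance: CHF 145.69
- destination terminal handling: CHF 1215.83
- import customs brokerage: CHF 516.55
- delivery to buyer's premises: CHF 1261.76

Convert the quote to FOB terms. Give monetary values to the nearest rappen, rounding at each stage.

FOB price: CHF 38288.90

Not relevant to the conversion: export clearance — on the seller under both DAP and FOB; already in the DAP price and stays in the FOB price. brokerage — on the buyer under both terms; not part of either seller's price.
From DAP to FOB, the seller no longer bears: freight, insurance, destination terminal, delivery.
FOB price = 42140.66 − 1228.48 − 145.69 − 1215.83 − 1261.76 = 38288.90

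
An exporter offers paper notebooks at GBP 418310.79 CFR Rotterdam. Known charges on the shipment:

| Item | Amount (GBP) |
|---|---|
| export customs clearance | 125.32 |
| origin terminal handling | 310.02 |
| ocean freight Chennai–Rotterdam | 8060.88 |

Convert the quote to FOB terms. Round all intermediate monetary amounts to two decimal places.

FOB price: GBP 410249.91

Not relevant to the conversion: export clearance, origin terminal — on the seller under both CFR and FOB; already in the CFR price and stays in the FOB price.
From CFR to FOB, the seller no longer bears: freight.
FOB price = 418310.79 − 8060.88 = 410249.91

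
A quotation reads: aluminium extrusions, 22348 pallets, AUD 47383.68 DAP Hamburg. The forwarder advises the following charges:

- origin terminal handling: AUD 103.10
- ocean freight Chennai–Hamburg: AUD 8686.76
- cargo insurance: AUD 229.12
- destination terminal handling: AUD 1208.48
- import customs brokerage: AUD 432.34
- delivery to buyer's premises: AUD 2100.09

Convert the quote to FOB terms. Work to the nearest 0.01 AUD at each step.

FOB price: AUD 35159.23

Not relevant to the conversion: origin terminal — on the seller under both DAP and FOB; already in the DAP price and stays in the FOB price. brokerage — on the buyer under both terms; not part of either seller's price.
From DAP to FOB, the seller no longer bears: freight, insurance, destination terminal, delivery.
FOB price = 47383.68 − 8686.76 − 229.12 − 1208.48 − 2100.09 = 35159.23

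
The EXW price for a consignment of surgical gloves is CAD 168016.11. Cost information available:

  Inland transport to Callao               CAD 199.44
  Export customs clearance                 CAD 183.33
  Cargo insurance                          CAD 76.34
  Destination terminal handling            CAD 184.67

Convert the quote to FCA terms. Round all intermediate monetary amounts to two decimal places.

FCA price: CAD 168398.88

Not relevant to the conversion: destination terminal, insurance — on the buyer under both terms; not part of either seller's price.
From EXW to FCA, the seller additionally bears: inland to port, export clearance.
FCA price = 168016.11 + 199.44 + 183.33 = 168398.88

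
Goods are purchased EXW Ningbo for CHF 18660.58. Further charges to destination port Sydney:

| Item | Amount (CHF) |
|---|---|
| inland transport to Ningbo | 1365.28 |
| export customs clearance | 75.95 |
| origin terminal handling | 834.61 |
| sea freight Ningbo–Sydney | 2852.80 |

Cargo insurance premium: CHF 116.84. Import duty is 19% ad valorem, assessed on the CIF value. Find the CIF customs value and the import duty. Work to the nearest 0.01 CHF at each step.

CIF = EXW price + pre-shipment costs + freight + insurance
CIF = 18660.58 + 1365.28 + 75.95 + 834.61 + 2852.80 + 116.84 = 23906.06
Import duty = 23906.06 × 19% = 4542.15

CIF value: CHF 23906.06; import duty: CHF 4542.15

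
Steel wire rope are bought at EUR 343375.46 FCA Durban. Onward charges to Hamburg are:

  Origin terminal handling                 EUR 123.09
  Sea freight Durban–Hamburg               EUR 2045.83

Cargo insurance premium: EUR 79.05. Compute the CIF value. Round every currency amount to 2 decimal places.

CIF value: EUR 345623.43

CIF = FCA price + pre-shipment costs + freight + insurance
CIF = 343375.46 + 123.09 + 2045.83 + 79.05 = 345623.43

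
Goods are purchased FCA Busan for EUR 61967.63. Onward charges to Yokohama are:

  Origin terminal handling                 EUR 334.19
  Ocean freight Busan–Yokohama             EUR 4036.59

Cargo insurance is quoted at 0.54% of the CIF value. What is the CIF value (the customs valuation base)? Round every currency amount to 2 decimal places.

CIF value: EUR 66698.58

Let C be the CIF value. C = FCA price + pre-shipment costs + freight + 0.54% × C
C − 0.54% × C = 61967.63 + 334.19 + 4036.59
0.9946 × C = 66338.41
C = 66338.41 / 0.9946 = 66698.58
Insurance premium = 0.54% × 66698.58 = 360.17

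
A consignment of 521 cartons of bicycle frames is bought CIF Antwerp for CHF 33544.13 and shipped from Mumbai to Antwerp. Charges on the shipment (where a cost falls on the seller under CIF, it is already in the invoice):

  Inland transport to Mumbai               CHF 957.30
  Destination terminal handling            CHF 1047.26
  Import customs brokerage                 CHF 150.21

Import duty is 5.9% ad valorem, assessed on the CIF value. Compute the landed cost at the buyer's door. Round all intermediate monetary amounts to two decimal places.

Total landed cost: CHF 36720.70

CIF: the seller pays costs through ocean freight and marine insurance to the destination port.
Already in the invoice (seller's account under CIF): inland to port — exclude.
The CIF price already equals the CIF value: 33544.13
Import duty = 33544.13 × 5.9% = 1979.10
Buyer bears: destination terminal 1047.26 + brokerage 150.21 + duty 1979.10 = 3176.57
Landed cost = invoice 33544.13 + 3176.57 = 36720.70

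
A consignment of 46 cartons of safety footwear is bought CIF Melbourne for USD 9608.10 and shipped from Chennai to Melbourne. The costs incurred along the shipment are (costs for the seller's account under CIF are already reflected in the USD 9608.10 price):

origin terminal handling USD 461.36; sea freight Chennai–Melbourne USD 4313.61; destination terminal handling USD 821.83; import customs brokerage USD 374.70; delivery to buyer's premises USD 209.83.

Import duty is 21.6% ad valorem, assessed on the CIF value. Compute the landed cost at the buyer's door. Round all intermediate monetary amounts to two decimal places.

Total landed cost: USD 13089.81

CIF: the seller pays costs through ocean freight and marine insurance to the destination port.
Already in the invoice (seller's account under CIF): origin terminal, freight — exclude.
The CIF price already equals the CIF value: 9608.10
Import duty = 9608.10 × 21.6% = 2075.35
Buyer bears: destination terminal 821.83 + brokerage 374.70 + delivery 209.83 + duty 2075.35 = 3481.71
Landed cost = invoice 9608.10 + 3481.71 = 13089.81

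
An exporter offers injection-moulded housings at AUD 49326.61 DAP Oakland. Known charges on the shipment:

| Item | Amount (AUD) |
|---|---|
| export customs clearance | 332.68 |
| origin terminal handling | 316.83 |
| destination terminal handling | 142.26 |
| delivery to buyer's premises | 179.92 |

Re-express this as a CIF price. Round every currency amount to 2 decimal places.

Not relevant to the conversion: export clearance, origin terminal — on the seller under both DAP and CIF; already in the DAP price and stays in the CIF price.
From DAP to CIF, the seller no longer bears: destination terminal, delivery.
CIF price = 49326.61 − 142.26 − 179.92 = 49004.43

CIF price: AUD 49004.43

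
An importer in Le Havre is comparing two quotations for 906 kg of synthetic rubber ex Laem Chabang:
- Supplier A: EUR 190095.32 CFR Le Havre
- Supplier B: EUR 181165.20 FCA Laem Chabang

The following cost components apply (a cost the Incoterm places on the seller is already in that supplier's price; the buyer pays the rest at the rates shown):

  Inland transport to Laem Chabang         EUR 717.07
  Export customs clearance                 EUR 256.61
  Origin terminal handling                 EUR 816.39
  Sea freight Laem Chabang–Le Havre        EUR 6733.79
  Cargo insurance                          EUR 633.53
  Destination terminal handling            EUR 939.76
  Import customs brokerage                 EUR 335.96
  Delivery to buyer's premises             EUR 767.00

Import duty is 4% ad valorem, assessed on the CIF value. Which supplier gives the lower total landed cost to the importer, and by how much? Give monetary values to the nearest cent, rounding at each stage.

Supplier B is cheaper by EUR 1435.13

Supplier A (CFR):
CIF value = CFR price + insurance = 190095.32 + 633.53 = 190728.85
Import duty = 190728.85 × 4% = 7629.15
Buyer bears (A): 633.53 + 939.76 + 335.96 + 767.00 = 2676.25
Landed cost (A) = invoice 190095.32 + 2676.25 + duty 7629.15 = 200400.72
Supplier B (FCA):
CIF value = FCA price + origin terminal + freight + insurance = 181165.20 + 816.39 + 6733.79 + 633.53 = 189348.91
Import duty = 189348.91 × 4% = 7573.96
Buyer bears (B): 816.39 + 6733.79 + 633.53 + 939.76 + 335.96 + 767.00 = 10226.43
Landed cost (B) = invoice 181165.20 + 10226.43 + duty 7573.96 = 198965.59
Difference = |200400.72 − 198965.59| = 1435.13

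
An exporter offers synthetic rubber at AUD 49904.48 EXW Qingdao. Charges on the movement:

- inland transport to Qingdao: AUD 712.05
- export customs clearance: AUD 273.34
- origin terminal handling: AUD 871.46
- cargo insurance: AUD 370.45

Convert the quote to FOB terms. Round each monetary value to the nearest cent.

Not relevant to the conversion: insurance — on the buyer under both terms; not part of either seller's price.
From EXW to FOB, the seller additionally bears: inland to port, export clearance, origin terminal.
FOB price = 49904.48 + 712.05 + 273.34 + 871.46 = 51761.33

FOB price: AUD 51761.33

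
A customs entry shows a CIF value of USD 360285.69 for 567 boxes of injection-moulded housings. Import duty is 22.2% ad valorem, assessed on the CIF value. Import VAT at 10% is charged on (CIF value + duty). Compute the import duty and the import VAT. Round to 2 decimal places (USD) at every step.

Import duty = 360285.69 × 22.2% = 79983.42
VAT base = CIF + duty = 360285.69 + 79983.42 = 440269.11
Import VAT = 440269.11 × 10% = 44026.91

Import duty: USD 79983.42; import VAT: USD 44026.91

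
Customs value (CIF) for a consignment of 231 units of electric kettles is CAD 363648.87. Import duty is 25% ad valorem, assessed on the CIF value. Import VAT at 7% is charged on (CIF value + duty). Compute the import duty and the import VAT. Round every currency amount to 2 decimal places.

Import duty: CAD 90912.22; import VAT: CAD 31819.28

Import duty = 363648.87 × 25% = 90912.22
VAT base = CIF + duty = 363648.87 + 90912.22 = 454561.09
Import VAT = 454561.09 × 7% = 31819.28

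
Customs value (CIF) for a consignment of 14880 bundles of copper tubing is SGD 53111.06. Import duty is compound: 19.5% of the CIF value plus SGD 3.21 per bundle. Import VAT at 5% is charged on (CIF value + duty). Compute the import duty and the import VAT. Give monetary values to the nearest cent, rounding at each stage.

Import duty: SGD 58121.46; import VAT: SGD 5561.63

Ad valorem component: 53111.06 × 19.5% = 10356.66
Specific component: 14880 × 3.21 = 47764.80
Import duty = 10356.66 + 47764.80 = 58121.46
VAT base = CIF + duty = 53111.06 + 58121.46 = 111232.52
Import VAT = 111232.52 × 5% = 5561.63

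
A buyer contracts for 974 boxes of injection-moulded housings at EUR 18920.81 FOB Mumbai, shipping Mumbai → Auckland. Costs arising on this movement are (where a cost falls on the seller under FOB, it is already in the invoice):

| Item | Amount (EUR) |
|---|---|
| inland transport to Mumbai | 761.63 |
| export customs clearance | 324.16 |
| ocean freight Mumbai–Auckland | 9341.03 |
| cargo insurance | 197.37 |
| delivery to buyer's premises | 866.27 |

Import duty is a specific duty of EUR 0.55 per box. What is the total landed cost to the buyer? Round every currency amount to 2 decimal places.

Total landed cost: EUR 29861.18

FOB: the seller bears costs until goods are on board at the origin port; the buyer bears freight, insurance and all costs thereafter.
Already in the invoice (seller's account under FOB): inland to port, export clearance — exclude.
CIF value = FOB price + freight + insurance = 18920.81 + 9341.03 + 197.37 = 28459.21
Import duty = 974 × 0.55 = 535.70
Buyer bears: freight 9341.03 + insurance 197.37 + delivery 866.27 + duty 535.70 = 10940.37
Landed cost = invoice 18920.81 + 10940.37 = 29861.18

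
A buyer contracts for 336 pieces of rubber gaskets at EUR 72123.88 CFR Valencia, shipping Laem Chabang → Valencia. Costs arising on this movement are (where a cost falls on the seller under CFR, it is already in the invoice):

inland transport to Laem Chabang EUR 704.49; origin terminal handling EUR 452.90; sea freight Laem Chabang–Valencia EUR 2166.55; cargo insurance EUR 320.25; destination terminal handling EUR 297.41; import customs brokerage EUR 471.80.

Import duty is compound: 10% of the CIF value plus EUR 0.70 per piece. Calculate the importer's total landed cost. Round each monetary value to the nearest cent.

Total landed cost: EUR 80692.95

CFR: the seller pays costs through ocean freight to the destination port, but not insurance.
Already in the invoice (seller's account under CFR): inland to port, origin terminal, freight — exclude.
CIF value = CFR price + insurance = 72123.88 + 320.25 = 72444.13
Ad valorem component: 72444.13 × 10% = 7244.41
Specific component: 336 × 0.70 = 235.20
Import duty = 7244.41 + 235.20 = 7479.61
Buyer bears: insurance 320.25 + destination terminal 297.41 + brokerage 471.80 + duty 7479.61 = 8569.07
Landed cost = invoice 72123.88 + 8569.07 = 80692.95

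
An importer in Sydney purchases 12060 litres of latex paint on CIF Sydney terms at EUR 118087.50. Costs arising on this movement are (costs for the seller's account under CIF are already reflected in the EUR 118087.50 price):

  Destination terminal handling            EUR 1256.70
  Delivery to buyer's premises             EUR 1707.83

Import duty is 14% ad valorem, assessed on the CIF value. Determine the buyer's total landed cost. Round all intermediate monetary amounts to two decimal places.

Total landed cost: EUR 137584.28

CIF: the seller pays costs through ocean freight and marine insurance to the destination port.
The CIF price already equals the CIF value: 118087.50
Import duty = 118087.50 × 14% = 16532.25
Buyer bears: destination terminal 1256.70 + delivery 1707.83 + duty 16532.25 = 19496.78
Landed cost = invoice 118087.50 + 19496.78 = 137584.28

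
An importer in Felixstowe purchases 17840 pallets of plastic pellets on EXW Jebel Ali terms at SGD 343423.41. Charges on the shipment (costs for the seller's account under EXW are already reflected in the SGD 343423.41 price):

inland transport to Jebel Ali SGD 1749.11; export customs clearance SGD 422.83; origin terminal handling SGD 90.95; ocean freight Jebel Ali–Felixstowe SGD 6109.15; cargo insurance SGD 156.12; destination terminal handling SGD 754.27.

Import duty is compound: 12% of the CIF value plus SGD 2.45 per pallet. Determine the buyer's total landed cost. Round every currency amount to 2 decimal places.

EXW: the seller makes goods available at their premises; the buyer bears all onward costs.
CIF value = EXW price + inland to port + export clearance + origin terminal + freight + insurance = 343423.41 + 1749.11 + 422.83 + 90.95 + 6109.15 + 156.12 = 351951.57
Ad valorem component: 351951.57 × 12% = 42234.19
Specific component: 17840 × 2.45 = 43708.00
Import duty = 42234.19 + 43708.00 = 85942.19
Buyer bears: inland to port 1749.11 + export clearance 422.83 + origin terminal 90.95 + freight 6109.15 + insurance 156.12 + destination terminal 754.27 + duty 85942.19 = 95224.62
Landed cost = invoice 343423.41 + 95224.62 = 438648.03

Total landed cost: SGD 438648.03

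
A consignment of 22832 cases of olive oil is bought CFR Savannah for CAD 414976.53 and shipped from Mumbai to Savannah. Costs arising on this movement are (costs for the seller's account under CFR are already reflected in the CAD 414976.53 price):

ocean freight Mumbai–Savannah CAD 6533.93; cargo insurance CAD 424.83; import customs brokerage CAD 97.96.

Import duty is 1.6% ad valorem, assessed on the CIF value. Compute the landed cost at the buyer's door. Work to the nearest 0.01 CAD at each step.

Total landed cost: CAD 422145.74

CFR: the seller pays costs through ocean freight to the destination port, but not insurance.
Already in the invoice (seller's account under CFR): freight — exclude.
CIF value = CFR price + insurance = 414976.53 + 424.83 = 415401.36
Import duty = 415401.36 × 1.6% = 6646.42
Buyer bears: insurance 424.83 + brokerage 97.96 + duty 6646.42 = 7169.21
Landed cost = invoice 414976.53 + 7169.21 = 422145.74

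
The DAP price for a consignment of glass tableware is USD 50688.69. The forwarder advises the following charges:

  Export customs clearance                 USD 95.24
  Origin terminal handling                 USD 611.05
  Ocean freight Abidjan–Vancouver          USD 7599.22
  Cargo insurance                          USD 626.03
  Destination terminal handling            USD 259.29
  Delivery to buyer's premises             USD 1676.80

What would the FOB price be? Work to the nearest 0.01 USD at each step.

FOB price: USD 40527.35

Not relevant to the conversion: export clearance, origin terminal — on the seller under both DAP and FOB; already in the DAP price and stays in the FOB price.
From DAP to FOB, the seller no longer bears: freight, insurance, destination terminal, delivery.
FOB price = 50688.69 − 7599.22 − 626.03 − 259.29 − 1676.80 = 40527.35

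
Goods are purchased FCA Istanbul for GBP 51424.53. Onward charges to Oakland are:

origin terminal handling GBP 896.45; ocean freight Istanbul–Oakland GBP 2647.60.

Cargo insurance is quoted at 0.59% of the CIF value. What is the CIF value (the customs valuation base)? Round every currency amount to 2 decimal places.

Let C be the CIF value. C = FCA price + pre-shipment costs + freight + 0.59% × C
C − 0.59% × C = 51424.53 + 896.45 + 2647.60
0.9941 × C = 54968.58
C = 54968.58 / 0.9941 = 55294.82
Insurance premium = 0.59% × 55294.82 = 326.24

CIF value: GBP 55294.82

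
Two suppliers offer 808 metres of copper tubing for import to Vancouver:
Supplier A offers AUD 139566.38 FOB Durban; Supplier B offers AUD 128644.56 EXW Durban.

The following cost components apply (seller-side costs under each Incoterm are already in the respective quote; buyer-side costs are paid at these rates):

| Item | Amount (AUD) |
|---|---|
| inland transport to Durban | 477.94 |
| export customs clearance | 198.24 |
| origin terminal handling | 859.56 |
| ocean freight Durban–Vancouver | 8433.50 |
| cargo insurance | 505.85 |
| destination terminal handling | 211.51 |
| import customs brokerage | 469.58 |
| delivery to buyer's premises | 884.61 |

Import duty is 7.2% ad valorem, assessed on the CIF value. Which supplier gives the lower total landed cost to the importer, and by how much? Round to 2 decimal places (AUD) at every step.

Supplier A (FOB):
CIF value = FOB price + freight + insurance = 139566.38 + 8433.50 + 505.85 = 148505.73
Import duty = 148505.73 × 7.2% = 10692.41
Buyer bears (A): 8433.50 + 505.85 + 211.51 + 469.58 + 884.61 = 10505.05
Landed cost (A) = invoice 139566.38 + 10505.05 + duty 10692.41 = 160763.84
Supplier B (EXW):
CIF value = EXW price + inland to port + export clearance + origin terminal + freight + insurance = 128644.56 + 477.94 + 198.24 + 859.56 + 8433.50 + 505.85 = 139119.65
Import duty = 139119.65 × 7.2% = 10016.61
Buyer bears (B): 477.94 + 198.24 + 859.56 + 8433.50 + 505.85 + 211.51 + 469.58 + 884.61 = 12040.79
Landed cost (B) = invoice 128644.56 + 12040.79 + duty 10016.61 = 150701.96
Difference = |160763.84 − 150701.96| = 10061.88

Supplier B is cheaper by AUD 10061.88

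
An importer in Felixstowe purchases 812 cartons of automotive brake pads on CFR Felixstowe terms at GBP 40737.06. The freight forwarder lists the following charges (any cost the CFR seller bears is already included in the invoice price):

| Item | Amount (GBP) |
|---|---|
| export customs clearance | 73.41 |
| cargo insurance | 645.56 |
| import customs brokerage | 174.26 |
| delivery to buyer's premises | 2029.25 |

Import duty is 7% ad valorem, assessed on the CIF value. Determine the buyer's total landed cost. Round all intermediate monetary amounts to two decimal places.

CFR: the seller pays costs through ocean freight to the destination port, but not insurance.
Already in the invoice (seller's account under CFR): export clearance — exclude.
CIF value = CFR price + insurance = 40737.06 + 645.56 = 41382.62
Import duty = 41382.62 × 7% = 2896.78
Buyer bears: insurance 645.56 + brokerage 174.26 + delivery 2029.25 + duty 2896.78 = 5745.85
Landed cost = invoice 40737.06 + 5745.85 = 46482.91

Total landed cost: GBP 46482.91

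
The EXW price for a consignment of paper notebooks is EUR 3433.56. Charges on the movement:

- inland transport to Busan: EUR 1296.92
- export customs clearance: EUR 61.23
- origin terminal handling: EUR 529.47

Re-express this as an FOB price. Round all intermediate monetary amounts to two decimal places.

FOB price: EUR 5321.18

From EXW to FOB, the seller additionally bears: inland to port, export clearance, origin terminal.
FOB price = 3433.56 + 1296.92 + 61.23 + 529.47 = 5321.18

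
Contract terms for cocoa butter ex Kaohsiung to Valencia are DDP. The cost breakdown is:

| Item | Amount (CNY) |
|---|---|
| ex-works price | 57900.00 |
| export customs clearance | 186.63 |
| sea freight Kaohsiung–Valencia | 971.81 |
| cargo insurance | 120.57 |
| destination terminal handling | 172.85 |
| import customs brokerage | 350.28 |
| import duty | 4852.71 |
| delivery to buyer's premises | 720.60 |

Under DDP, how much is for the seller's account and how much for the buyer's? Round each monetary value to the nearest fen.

DDP: the seller bears all costs including import duty.
Seller's account: goods 57900.00 + export clearance 186.63 + freight 971.81 + insurance 120.57 + destination terminal 172.85 + brokerage 350.28 + duty 4852.71 + delivery 720.60 = 65275.45
Buyer's account: 0.00

Seller: CNY 65275.45; buyer: CNY 0.00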